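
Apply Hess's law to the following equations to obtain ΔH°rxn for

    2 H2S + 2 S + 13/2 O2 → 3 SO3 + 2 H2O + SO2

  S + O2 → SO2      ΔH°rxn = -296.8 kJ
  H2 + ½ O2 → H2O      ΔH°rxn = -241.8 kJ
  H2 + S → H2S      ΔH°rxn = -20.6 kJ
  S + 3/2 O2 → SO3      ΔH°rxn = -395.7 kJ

ΔH°rxn = -1926.3 kJ

equation 1 as written (SO2 already on the product side): -296.8 kJ
equation 2 × 2 (×2 to match 2 H2O in the target): (2)·(-241.8) = -483.6 kJ
equation 3 reversed and × 2 (reverse to put H2S on the reactant side; scale by 2 for the 2 H2S): (-2)·(-20.6) = +41.2 kJ
equation 4 × 3 (×3 to match 3 SO3 in the target): (3)·(-395.7) = -1187.1 kJ
Combining the equations, ΔH°rxn = (-296.8) + (-483.6) + (+41.2) + (-1187.1) = -1926.3 kJ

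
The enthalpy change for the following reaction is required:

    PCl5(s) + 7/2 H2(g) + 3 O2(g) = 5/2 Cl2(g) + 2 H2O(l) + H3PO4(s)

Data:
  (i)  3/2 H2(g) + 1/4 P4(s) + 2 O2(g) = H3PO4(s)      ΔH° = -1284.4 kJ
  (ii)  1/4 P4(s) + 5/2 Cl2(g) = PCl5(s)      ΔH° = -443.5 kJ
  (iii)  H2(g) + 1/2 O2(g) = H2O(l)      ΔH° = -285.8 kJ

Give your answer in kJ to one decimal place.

(i) as written (H3PO4(s) already on the product side): -1284.4 kJ
(ii) reversed (PCl5(s) must end up as a reactant): +443.5 kJ
(iii) × 2 (×2 to match 2 H2O(l) in the target): (2)·(-285.8) = -571.6 kJ
ΔH° = (1)·(-1284.4) + (-1)·(-443.5) + (2)·(-285.8) = -1412.5 kJ

ΔH° = -1412.5 kJ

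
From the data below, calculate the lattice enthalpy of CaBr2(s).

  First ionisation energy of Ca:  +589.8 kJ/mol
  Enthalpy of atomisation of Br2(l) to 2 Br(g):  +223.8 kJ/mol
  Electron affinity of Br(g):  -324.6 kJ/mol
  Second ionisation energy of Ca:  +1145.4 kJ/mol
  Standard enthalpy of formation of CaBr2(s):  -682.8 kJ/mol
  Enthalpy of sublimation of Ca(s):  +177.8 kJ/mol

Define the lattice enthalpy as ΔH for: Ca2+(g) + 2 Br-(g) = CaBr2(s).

ΔHf° = 1·ΔHsub + 1·(ΣIE) + 1·D(Br2) + 2·EA + U
-682.8 = 1·(+177.8) + 1·(+1735.2) + 1·(+223.8) + 2·(-324.6) + U
U = -682.8 − (+1487.6) = -2170.4 kJ/mol

U = -2170.4 kJ/mol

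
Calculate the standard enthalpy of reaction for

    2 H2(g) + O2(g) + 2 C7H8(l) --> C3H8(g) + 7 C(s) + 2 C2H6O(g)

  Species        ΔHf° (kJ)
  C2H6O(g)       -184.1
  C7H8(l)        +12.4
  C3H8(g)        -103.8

ΔH_rxn = -496.8 kJ

ΔH°rxn = Σ nΔHf°(products) − Σ nΔHf°(reactants).
Products: 1·(-103.8) + 7·(+0.0) + 2·(-184.1) = -472.0
Reactants: 2·(+0.0) + 1·(+0.0) + 2·(+12.4) = +24.8
ΔH_rxn = (-472.0) − (+24.8) = -496.8 kJ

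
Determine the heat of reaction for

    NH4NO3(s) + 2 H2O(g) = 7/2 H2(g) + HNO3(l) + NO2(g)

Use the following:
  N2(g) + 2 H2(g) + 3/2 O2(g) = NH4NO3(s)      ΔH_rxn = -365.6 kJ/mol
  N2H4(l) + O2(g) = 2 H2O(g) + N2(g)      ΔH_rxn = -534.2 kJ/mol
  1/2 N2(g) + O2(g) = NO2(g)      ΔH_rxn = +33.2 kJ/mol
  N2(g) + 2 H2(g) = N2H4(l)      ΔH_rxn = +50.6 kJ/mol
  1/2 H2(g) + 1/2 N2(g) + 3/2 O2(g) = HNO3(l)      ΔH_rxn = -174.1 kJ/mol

equation 1 reversed (NH4NO3(s) must end up as a reactant): +365.6 kJ/mol
equation 2 reversed (H2O(g) must end up as a reactant): +534.2 kJ/mol
equation 3 as written (NO2(g) already on the product side): +33.2 kJ/mol
equation 4 reversed: -50.6 kJ/mol
equation 5 as written (HNO3(l) already on the product side): -174.1 kJ/mol
ΔH_rxn = (+365.6) + (+534.2) + (+33.2) + (-50.6) + (-174.1) = 708.3 kJ/mol

ΔH_rxn = 708.3 kJ/mol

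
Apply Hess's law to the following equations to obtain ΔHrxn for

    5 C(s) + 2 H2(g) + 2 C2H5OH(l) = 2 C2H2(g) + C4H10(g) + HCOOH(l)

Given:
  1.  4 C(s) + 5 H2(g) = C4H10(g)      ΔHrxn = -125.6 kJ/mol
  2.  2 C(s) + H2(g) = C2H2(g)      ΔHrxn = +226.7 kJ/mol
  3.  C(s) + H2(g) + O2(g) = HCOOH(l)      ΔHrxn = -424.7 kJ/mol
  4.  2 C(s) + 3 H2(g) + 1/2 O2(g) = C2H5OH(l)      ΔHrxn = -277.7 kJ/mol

eq. 1 as written: -125.6 kJ/mol
eq. 2 × 2: (2)·(+226.7) = +453.4 kJ/mol
eq. 3 as written: -424.7 kJ/mol
eq. 4 reversed and × 2: (-2)·(-277.7) = +555.4 kJ/mol
Since enthalpy is a state function, ΔHrxn = (-125.6) + (+453.4) + (-424.7) + (+555.4) = 458.5 kJ/mol

ΔHrxn = 458.5 kJ/mol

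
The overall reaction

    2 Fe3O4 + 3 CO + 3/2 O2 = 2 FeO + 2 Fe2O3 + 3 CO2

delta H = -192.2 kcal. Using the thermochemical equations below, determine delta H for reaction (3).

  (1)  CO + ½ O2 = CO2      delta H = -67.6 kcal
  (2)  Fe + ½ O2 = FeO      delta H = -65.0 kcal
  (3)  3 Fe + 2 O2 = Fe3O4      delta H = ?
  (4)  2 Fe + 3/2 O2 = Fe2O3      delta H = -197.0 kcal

delta H = -267.3 kcal

(1) × 3 (scale by 3 for the 3 CO): (3)·(-67.6) = -202.8 kcal
(2) × 2 (×2 to match 2 FeO in the target): (2)·(-65.0) = -130.0 kcal
(3) reversed and × 2 (reverse to put Fe3O4 on the reactant side; ×2 to match 2 Fe3O4 in the target): contributes −2·x
(4) × 2 (×2 to match 2 Fe2O3 in the target): (2)·(-197.0) = -394.0 kcal
-192.2 = (-202.8) + (-130.0) + (-394.0) − 2·x
x = (-192.2 − (-726.8)) / (-2) = -267.3 kcal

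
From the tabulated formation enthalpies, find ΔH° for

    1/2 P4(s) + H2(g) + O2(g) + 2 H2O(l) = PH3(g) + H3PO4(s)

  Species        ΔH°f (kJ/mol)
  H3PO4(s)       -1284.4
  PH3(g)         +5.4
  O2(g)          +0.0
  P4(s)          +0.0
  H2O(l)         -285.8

ΔH° = -707.4 kJ/mol

ΔH°rxn = Σ nΔHf°(products) − Σ nΔHf°(reactants).
Products: 1·(+5.4) + 1·(-1284.4) = -1279.0
Reactants: 1/2·(+0.0) + 1·(+0.0) + 1·(+0.0) + 2·(-285.8) = -571.6
ΔH° = (-1279.0) − (-571.6) = -707.4 kJ/mol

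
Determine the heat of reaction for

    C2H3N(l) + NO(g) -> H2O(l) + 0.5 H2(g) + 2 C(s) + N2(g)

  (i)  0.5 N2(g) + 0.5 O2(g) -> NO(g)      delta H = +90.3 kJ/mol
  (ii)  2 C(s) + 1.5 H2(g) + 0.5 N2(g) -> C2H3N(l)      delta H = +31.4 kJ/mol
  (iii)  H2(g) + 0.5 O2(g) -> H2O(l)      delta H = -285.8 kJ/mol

(i) reversed (reverse to put NO(g) on the reactant side): -90.3 kJ/mol
(ii) reversed (reverse to put C2H3N(l) on the reactant side): -31.4 kJ/mol
(iii) as written (H2O(l) already on the product side): -285.8 kJ/mol
Summing the manipulated equations, delta H = (-1)·(+90.3) + (-1)·(+31.4) + (1)·(-285.8) = -407.5 kJ/mol

delta H = -407.5 kJ/mol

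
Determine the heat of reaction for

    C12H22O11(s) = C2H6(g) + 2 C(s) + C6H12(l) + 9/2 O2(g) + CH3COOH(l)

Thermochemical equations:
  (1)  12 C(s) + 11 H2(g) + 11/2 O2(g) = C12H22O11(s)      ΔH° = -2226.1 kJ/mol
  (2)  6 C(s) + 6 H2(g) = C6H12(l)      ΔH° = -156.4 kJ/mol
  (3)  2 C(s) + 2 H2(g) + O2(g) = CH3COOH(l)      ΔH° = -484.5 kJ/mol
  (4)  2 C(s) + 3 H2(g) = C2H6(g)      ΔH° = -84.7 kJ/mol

(1) reversed (C12H22O11(s) must end up as a reactant): +2226.1 kJ/mol
(2) as written (C6H12(l) already on the product side): -156.4 kJ/mol
(3) as written (CH3COOH(l) already on the product side): -484.5 kJ/mol
(4) as written (C2H6(g) already on the product side): -84.7 kJ/mol
Combining the equations, ΔH° = (-1)·(-2226.1) + (1)·(-156.4) + (1)·(-484.5) + (1)·(-84.7) = 1500.5 kJ/mol

ΔH° = 1500.5 kJ/mol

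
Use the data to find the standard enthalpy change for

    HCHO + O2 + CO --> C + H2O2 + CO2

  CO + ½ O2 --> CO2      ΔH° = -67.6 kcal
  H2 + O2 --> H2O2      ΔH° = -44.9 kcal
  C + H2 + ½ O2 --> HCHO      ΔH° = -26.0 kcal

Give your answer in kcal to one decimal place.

ΔH° = -86.5 kcal

equation 1 as written: -67.6 kcal
equation 2 as written: -44.9 kcal
equation 3 reversed: +26.0 kcal
Summing the manipulated equations, ΔH° = (-67.6) + (-44.9) + (+26.0) = -86.5 kcal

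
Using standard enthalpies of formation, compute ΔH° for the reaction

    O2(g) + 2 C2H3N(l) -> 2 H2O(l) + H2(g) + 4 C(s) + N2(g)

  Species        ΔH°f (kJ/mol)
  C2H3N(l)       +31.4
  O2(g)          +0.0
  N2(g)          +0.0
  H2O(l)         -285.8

ΔH° = -634.4 kJ/mol

Products: 2·(-285.8) + 1·(+0.0) + 4·(+0.0) + 1·(+0.0) = -571.6
Reactants: 1·(+0.0) + 2·(+31.4) = +62.8
ΔH° = (-571.6) − (+62.8) = -634.4 kJ/mol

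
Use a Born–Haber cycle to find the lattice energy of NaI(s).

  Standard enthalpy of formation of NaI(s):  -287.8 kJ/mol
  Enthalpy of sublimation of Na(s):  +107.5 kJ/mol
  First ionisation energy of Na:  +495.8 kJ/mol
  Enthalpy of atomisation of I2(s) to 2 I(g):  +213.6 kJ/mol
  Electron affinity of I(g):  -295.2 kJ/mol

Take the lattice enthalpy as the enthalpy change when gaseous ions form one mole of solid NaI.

ΔHf° = 1·ΔHsub + 1·(ΣIE) + 1/2·D(I2) + 1·EA + U
-287.8 = 1·(+107.5) + 1·(+495.8) + 1/2·(+213.6) + 1·(-295.2) + U
U = -287.8 − (+414.9) = -702.7 kJ/mol

U = -702.7 kJ/mol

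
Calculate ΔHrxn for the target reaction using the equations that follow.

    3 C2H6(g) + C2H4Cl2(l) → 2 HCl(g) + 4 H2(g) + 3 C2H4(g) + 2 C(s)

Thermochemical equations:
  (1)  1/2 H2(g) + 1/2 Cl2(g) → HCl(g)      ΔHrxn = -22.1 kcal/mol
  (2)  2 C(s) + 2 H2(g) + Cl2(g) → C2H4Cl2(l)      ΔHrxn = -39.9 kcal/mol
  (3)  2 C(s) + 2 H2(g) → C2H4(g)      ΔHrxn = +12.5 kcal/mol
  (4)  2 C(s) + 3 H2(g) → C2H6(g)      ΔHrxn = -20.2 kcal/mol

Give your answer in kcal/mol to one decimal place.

ΔHrxn = 93.8 kcal/mol

(1) × 2: (2)·(-22.1) = -44.2 kcal/mol
(2) reversed: +39.9 kcal/mol
(3) × 3: (3)·(+12.5) = +37.5 kcal/mol
(4) reversed and × 3: (-3)·(-20.2) = +60.6 kcal/mol
ΔHrxn = (-44.2) + (+39.9) + (+37.5) + (+60.6) = 93.8 kcal/mol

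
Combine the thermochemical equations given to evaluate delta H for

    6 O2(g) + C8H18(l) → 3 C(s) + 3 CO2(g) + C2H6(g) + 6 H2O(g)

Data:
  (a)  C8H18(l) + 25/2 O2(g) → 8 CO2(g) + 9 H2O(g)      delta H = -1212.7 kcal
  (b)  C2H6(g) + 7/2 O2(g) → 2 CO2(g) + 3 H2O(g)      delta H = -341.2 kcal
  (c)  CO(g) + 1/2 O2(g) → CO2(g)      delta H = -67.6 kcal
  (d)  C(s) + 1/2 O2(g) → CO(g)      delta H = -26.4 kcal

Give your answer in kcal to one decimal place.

delta H = -589.5 kcal

(a) as written: -1212.7 kcal
(b) reversed: +341.2 kcal
(c) reversed and × 3: (-3)·(-67.6) = +202.8 kcal
(d) reversed and × 3: (-3)·(-26.4) = +79.2 kcal
delta H = (-1212.7) + (+341.2) + (+202.8) + (+79.2) = -589.5 kcal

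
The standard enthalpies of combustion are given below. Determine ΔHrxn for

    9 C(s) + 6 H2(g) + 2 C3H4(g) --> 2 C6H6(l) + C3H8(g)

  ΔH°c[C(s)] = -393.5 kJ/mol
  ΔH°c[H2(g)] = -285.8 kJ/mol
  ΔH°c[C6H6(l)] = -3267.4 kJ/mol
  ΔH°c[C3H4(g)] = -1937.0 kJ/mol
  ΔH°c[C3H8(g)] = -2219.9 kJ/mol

ΔHrxn = -375.6 kJ/mol

Using ΔH = Σ nΔHc°(reactants) − Σ nΔHc°(products):
= [9·(-393.5) + 6·(-285.8) + 2·(-1937.0)] − [2·(-3267.4) + 1·(-2219.9)]
= -375.6 kJ/mol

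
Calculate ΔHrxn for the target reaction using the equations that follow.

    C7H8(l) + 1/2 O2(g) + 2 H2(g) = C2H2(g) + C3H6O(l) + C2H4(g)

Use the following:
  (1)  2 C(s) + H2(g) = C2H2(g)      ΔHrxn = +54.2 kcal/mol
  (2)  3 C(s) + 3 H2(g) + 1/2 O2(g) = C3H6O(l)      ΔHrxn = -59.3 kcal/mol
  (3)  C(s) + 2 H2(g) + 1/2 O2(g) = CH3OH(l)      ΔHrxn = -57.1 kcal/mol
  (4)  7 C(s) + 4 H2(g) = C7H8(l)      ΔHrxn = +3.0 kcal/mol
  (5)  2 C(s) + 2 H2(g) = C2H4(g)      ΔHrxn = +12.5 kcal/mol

(1) as written: +54.2 kcal/mol
(2) as written: -59.3 kcal/mol
(3): not needed.
(4) reversed: -3.0 kcal/mol
(5) as written: +12.5 kcal/mol
ΔHrxn = (+54.2) + (-59.3) + (-3.0) + (+12.5) = 4.4 kcal/mol

ΔHrxn = 4.4 kcal/mol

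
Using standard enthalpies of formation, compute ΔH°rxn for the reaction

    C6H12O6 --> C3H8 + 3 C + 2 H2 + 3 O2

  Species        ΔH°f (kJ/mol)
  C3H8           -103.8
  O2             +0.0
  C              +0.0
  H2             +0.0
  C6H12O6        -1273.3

ΔH°rxn = 1169.5 kJ/mol

Products: 1·(-103.8) + 3·(+0.0) + 2·(+0.0) + 3·(+0.0) = -103.8
Reactants: 1·(-1273.3) = -1273.3
ΔH°rxn = (-103.8) − (-1273.3) = 1169.5 kJ/mol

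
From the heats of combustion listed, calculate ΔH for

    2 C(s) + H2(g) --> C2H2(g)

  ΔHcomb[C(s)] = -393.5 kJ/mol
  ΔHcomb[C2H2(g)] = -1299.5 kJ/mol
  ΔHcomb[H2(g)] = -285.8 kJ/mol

ΔH = 226.7 kJ/mol

With combustion enthalpies, reactants minus products:
= [2·(-393.5) + 1·(-285.8)] − [1·(-1299.5)]
= 226.7 kJ/mol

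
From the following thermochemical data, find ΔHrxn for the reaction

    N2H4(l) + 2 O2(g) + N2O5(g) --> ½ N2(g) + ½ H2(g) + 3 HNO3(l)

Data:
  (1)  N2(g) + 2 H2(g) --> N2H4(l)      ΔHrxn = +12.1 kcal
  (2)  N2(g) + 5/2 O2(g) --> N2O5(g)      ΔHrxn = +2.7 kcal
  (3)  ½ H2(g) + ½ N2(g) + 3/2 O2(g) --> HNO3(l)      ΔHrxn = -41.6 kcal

(1) reversed (N2H4(l) must end up as a reactant): -12.1 kcal
(2) reversed (N2O5(g) must end up as a reactant): -2.7 kcal
(3) × 3 (scale by 3 for the 3 HNO3(l)): (3)·(-41.6) = -124.8 kcal
Combining the equations, ΔHrxn = (-1)·(+12.1) + (-1)·(+2.7) + (3)·(-41.6) = -139.6 kcal

ΔHrxn = -139.6 kcal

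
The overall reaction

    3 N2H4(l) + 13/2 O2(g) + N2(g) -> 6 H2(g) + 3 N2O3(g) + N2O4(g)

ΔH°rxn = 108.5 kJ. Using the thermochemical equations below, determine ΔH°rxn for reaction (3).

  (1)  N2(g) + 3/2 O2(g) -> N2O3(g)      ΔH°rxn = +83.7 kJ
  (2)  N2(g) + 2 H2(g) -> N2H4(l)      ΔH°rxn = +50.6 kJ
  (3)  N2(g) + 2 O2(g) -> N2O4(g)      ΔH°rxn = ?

(1) × 3: (3)·(+83.7) = +251.1 kJ
(2) reversed and × 3: (-3)·(+50.6) = -151.8 kJ
(3) as written: contributes x
+108.5 = (+251.1) + (-151.8) + x
x = (+108.5 − (+99.3)) / (1) = 9.2 kJ

ΔH°rxn = 9.2 kJ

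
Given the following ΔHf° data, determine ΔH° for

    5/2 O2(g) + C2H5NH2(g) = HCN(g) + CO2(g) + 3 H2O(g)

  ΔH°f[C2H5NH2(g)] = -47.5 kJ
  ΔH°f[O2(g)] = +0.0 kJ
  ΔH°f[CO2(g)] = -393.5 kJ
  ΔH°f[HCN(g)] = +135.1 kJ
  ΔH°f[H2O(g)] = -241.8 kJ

Products: 1·(+135.1) + 1·(-393.5) + 3·(-241.8) = -983.8
Reactants: 5/2·(+0.0) + 1·(-47.5) = -47.5
ΔH° = (-983.8) − (-47.5) = -936.3 kJ

ΔH° = -936.3 kJ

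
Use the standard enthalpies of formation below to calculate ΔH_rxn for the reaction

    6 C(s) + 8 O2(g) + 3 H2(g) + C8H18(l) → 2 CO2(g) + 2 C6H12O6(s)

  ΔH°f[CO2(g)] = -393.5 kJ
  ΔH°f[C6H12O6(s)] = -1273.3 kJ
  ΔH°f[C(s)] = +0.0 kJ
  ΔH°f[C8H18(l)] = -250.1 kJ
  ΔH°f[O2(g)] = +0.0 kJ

Products: 2·(-393.5) + 2·(-1273.3) = -3333.6
Reactants: 6·(+0.0) + 8·(+0.0) + 3·(+0.0) + 1·(-250.1) = -250.1
ΔH_rxn = (-3333.6) − (-250.1) = -3083.5 kJ

ΔH_rxn = -3083.5 kJ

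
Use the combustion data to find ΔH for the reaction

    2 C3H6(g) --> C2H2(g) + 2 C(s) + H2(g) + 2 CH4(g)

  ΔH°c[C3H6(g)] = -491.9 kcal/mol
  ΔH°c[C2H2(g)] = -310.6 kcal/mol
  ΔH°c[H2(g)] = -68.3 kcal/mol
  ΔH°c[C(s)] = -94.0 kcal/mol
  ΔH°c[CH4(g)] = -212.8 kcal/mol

ΔH = 8.7 kcal/mol

Using ΔH = Σ nΔHc°(reactants) − Σ nΔHc°(products):
= [2·(-491.9)] − [1·(-310.6) + 2·(-94.0) + 1·(-68.3) + 2·(-212.8)]
= 8.7 kcal/mol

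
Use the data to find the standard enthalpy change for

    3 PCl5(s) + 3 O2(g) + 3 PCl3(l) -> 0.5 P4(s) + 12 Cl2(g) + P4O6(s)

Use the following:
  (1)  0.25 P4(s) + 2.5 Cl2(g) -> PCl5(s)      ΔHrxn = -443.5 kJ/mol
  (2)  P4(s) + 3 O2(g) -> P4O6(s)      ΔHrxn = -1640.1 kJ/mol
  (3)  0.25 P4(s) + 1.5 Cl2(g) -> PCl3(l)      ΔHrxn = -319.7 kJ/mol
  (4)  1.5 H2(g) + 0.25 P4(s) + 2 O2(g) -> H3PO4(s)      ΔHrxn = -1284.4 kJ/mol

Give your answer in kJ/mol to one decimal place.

ΔHrxn = 649.5 kJ/mol

(1) reversed and × 3 (reverse to put PCl5(s) on the reactant side; ×3 to match 3 PCl5(s) in the target): (-3)·(-443.5) = +1330.5 kJ/mol
(2) as written (P4O6(s) already on the product side): -1640.1 kJ/mol
(3) reversed and × 3 (reverse to put PCl3(l) on the reactant side; scale by 3 for the 3 PCl3(l)): (-3)·(-319.7) = +959.1 kJ/mol
(4): not needed (H3PO4(s) appears nowhere else).
By Hess's law, ΔHrxn = (+1330.5) + (-1640.1) + (+959.1) = 649.5 kJ/mol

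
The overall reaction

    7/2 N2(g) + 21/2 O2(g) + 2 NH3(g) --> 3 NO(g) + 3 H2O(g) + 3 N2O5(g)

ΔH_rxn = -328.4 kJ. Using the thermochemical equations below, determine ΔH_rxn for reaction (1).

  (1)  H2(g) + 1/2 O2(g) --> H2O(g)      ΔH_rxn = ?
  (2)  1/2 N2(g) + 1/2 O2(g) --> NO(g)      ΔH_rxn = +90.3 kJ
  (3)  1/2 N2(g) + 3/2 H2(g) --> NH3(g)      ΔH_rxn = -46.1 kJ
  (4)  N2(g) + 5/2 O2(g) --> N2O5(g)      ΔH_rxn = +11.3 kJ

(1) × 3: contributes 3·x
(2) × 3: (3)·(+90.3) = +270.9 kJ
(3) reversed and × 2: (-2)·(-46.1) = +92.2 kJ
(4) × 3: (3)·(+11.3) = +33.9 kJ
-328.4 = (+270.9) + (+92.2) + (+33.9) + 3·x
x = (-328.4 − (+397.0)) / (3) = -241.8 kJ

ΔH_rxn = -241.8 kJ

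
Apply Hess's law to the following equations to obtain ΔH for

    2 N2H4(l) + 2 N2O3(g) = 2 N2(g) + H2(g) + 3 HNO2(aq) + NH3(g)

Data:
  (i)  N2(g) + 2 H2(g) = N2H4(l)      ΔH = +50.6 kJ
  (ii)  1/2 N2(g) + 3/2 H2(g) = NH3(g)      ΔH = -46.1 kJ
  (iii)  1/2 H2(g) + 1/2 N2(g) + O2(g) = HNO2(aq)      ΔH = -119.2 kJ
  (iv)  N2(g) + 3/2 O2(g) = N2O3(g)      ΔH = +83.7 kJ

(i) reversed and × 2: (-2)·(+50.6) = -101.2 kJ
(ii) as written: -46.1 kJ
(iii) × 3: (3)·(-119.2) = -357.6 kJ
(iv) reversed and × 2: (-2)·(+83.7) = -167.4 kJ
ΔH = (-101.2) + (-46.1) + (-357.6) + (-167.4) = -672.3 kJ

ΔH = -672.3 kJ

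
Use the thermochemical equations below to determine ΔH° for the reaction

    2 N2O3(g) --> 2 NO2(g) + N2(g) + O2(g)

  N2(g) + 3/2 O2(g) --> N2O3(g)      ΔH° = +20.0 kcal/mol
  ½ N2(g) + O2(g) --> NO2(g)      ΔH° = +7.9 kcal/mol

equation 1 reversed and × 2: (-2)·(+20.0) = -40.0 kcal/mol
equation 2 × 2: (2)·(+7.9) = +15.8 kcal/mol
Combining the equations, ΔH° = (-2)·(+20.0) + (2)·(+7.9) = -24.2 kcal/mol

ΔH° = -24.2 kcal/mol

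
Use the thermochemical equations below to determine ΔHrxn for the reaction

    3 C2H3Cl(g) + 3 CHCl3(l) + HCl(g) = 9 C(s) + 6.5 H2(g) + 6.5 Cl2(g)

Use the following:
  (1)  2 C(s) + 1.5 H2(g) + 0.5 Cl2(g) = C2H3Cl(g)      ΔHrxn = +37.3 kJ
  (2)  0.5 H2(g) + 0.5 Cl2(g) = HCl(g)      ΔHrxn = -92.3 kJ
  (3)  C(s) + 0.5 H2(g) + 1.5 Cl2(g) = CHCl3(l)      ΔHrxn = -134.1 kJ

ΔHrxn = 382.7 kJ

(1) reversed and × 3: (-3)·(+37.3) = -111.9 kJ
(2) reversed: +92.3 kJ
(3) reversed and × 3: (-3)·(-134.1) = +402.3 kJ
ΔHrxn = (-111.9) + (+92.3) + (+402.3) = 382.7 kJ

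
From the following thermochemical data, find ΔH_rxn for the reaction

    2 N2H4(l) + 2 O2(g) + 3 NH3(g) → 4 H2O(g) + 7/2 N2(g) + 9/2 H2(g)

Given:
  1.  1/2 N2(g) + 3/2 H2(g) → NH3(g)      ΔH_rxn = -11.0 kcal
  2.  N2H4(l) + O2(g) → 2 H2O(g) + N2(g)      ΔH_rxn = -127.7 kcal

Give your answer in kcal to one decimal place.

eq. 1 reversed and × 3: (-3)·(-11.0) = +33.0 kcal
eq. 2 × 2: (2)·(-127.7) = -255.4 kcal
Since enthalpy is a state function, ΔH_rxn = (+33.0) + (-255.4) = -222.4 kcal

ΔH_rxn = -222.4 kcal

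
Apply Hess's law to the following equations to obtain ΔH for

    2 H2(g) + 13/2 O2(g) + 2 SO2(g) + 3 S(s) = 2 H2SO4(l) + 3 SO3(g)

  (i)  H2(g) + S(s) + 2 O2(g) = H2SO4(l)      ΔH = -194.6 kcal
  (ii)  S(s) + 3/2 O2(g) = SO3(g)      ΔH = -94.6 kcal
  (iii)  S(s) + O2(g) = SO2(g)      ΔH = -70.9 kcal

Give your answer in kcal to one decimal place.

(i) × 2 (×2 to match 2 H2SO4(l) in the target): (2)·(-194.6) = -389.2 kcal
(ii) × 3 (×3 to match 3 SO3(g) in the target): (3)·(-94.6) = -283.8 kcal
(iii) reversed and × 2 (SO2(g) must end up as a reactant; ×2 to match 2 SO2(g) in the target): (-2)·(-70.9) = +141.8 kcal
Summing the manipulated equations, ΔH = (-389.2) + (-283.8) + (+141.8) = -531.2 kcal

ΔH = -531.2 kcal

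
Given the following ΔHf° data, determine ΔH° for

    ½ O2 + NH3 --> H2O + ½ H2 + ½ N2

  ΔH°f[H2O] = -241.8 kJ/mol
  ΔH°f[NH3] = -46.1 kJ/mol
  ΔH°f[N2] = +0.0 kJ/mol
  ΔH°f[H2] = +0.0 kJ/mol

ΔH° = -195.7 kJ/mol

ΔH°rxn = Σ nΔHf°(products) − Σ nΔHf°(reactants).
Products: 1·(-241.8) + 1/2·(+0.0) + 1/2·(+0.0) = -241.8
Reactants: 1/2·(+0.0) + 1·(-46.1) = -46.1
ΔH° = (-241.8) − (-46.1) = -195.7 kJ/mol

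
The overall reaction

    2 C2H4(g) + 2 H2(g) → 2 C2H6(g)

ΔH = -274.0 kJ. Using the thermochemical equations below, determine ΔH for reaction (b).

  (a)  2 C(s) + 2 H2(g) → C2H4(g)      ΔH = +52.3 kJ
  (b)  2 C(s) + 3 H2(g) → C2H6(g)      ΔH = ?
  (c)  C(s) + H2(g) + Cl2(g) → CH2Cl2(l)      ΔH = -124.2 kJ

(a) reversed and × 2: (-2)·(+52.3) = -104.6 kJ
(b) × 2: contributes 2·x
(c): not needed.
-274.0 = (-104.6) + 2·x
x = (-274.0 − (-104.6)) / (2) = -84.7 kJ

ΔH = -84.7 kJ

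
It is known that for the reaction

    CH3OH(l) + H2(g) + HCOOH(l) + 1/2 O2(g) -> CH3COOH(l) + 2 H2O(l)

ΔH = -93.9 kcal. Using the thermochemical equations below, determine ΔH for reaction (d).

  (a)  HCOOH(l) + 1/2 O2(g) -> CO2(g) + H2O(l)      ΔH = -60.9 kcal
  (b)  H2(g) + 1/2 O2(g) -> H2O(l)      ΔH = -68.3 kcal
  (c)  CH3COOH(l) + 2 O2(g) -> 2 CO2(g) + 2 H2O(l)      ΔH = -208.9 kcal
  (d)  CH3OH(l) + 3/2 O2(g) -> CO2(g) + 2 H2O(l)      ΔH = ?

(a) as written: -60.9 kcal
(b) as written: -68.3 kcal
(c) reversed: +208.9 kcal
(d) as written: contributes x
-93.9 = (-60.9) + (-68.3) + (+208.9) + x
x = (-93.9 − (+79.7)) / (1) = -173.6 kcal

ΔH = -173.6 kcal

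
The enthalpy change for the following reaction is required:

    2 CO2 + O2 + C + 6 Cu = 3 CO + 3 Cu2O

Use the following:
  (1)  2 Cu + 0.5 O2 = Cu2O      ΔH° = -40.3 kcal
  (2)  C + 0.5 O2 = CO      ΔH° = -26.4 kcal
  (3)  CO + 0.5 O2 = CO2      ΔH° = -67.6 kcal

(1) × 3 (scale by 3 for the 3 Cu2O): (3)·(-40.3) = -120.9 kcal
(2) as written (C already on the reactant side): -26.4 kcal
(3) reversed and × 2 (reverse to put CO2 on the reactant side; scale by 2 for the 2 CO2): (-2)·(-67.6) = +135.2 kcal
ΔH° = (3)·(-40.3) + (1)·(-26.4) + (-2)·(-67.6) = -12.1 kcal

ΔH° = -12.1 kcal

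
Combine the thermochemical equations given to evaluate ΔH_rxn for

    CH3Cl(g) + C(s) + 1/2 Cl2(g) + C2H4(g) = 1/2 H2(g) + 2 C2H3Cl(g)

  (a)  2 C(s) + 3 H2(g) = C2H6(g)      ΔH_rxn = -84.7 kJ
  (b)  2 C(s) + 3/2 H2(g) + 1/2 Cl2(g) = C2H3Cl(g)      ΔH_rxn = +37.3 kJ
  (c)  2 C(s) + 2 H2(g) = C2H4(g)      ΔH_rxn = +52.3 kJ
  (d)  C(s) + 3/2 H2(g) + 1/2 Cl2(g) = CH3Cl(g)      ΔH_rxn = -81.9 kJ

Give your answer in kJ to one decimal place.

ΔH_rxn = 104.2 kJ

(a): not needed (C2H6(g) appears nowhere else).
(b) × 2 (×2 to match 2 C2H3Cl(g) in the target): (2)·(+37.3) = +74.6 kJ
(c) reversed (C2H4(g) must end up as a reactant): -52.3 kJ
(d) reversed (reverse to put CH3Cl(g) on the reactant side): +81.9 kJ
Since enthalpy is a state function, ΔH_rxn = (+74.6) + (-52.3) + (+81.9) = 104.2 kJ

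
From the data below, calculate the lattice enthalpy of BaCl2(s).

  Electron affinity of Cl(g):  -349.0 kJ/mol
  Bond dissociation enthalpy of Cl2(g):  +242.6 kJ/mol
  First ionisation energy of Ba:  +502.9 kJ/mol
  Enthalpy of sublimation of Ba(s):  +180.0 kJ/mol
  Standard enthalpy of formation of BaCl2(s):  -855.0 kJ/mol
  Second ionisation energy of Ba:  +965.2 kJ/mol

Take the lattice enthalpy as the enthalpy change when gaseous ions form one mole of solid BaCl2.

U = -2047.7 kJ/mol

ΔHf° = 1·ΔHsub + 1·(ΣIE) + 1·D(Cl2) + 2·EA + U
-855.0 = 1·(+180.0) + 1·(+1468.1) + 1·(+242.6) + 2·(-349.0) + U
U = -855.0 − (+1192.7) = -2047.7 kJ/mol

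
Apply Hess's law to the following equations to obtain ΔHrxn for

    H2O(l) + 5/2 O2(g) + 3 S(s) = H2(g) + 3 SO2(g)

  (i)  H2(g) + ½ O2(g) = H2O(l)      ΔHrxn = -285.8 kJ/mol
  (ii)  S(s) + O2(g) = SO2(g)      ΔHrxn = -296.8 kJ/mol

ΔHrxn = -604.6 kJ/mol

(i) reversed (H2O(l) must end up as a reactant): +285.8 kJ/mol
(ii) × 3 (×3 to match 3 SO2(g) in the target): (3)·(-296.8) = -890.4 kJ/mol
Summing the manipulated equations, ΔHrxn = (+285.8) + (-890.4) = -604.6 kJ/mol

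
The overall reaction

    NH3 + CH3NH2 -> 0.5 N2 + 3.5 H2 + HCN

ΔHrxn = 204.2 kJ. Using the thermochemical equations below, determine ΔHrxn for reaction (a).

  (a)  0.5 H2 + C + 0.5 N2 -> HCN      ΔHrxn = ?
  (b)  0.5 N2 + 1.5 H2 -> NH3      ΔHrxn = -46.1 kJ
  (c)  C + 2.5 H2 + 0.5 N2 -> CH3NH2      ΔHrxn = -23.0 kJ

ΔHrxn = 135.1 kJ

(a) as written (HCN already on the product side): contributes x
(b) reversed (NH3 must end up as a reactant): +46.1 kJ
(c) reversed (reverse to put CH3NH2 on the reactant side): +23.0 kJ
+204.2 = (+46.1) + (+23.0) + x
x = (+204.2 − (+69.1)) / (1) = 135.1 kJ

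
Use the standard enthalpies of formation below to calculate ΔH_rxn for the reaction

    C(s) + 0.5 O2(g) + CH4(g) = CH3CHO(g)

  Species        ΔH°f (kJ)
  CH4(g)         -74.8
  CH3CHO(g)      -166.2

ΔH°rxn = Σ nΔHf°(products) − Σ nΔHf°(reactants).
Products: 1·(-166.2) = -166.2
Reactants: 1·(+0.0) + 1/2·(+0.0) + 1·(-74.8) = -74.8
ΔH_rxn = (-166.2) − (-74.8) = -91.4 kJ

ΔH_rxn = -91.4 kJ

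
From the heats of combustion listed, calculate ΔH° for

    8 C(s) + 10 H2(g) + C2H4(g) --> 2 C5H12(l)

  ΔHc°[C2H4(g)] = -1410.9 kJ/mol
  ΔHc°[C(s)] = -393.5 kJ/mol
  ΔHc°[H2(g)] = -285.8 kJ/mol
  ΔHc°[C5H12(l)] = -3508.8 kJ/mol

ΔH° = -399.3 kJ/mol

With combustion enthalpies, reactants minus products:
= [8·(-393.5) + 10·(-285.8) + 1·(-1410.9)] − [2·(-3508.8)]
= -399.3 kJ/mol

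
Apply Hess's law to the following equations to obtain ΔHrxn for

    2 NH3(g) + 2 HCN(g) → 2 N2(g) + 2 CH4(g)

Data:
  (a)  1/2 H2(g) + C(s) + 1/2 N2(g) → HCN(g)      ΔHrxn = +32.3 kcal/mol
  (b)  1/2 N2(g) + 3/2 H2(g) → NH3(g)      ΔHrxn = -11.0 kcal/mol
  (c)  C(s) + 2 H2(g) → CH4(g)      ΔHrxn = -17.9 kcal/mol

ΔHrxn = -78.4 kcal/mol

(a) reversed and × 2 (HCN(g) must end up as a reactant; scale by 2 for the 2 HCN(g)): (-2)·(+32.3) = -64.6 kcal/mol
(b) reversed and × 2 (reverse to put NH3(g) on the reactant side; ×2 to match 2 NH3(g) in the target): (-2)·(-11.0) = +22.0 kcal/mol
(c) × 2 (×2 to match 2 CH4(g) in the target): (2)·(-17.9) = -35.8 kcal/mol
ΔHrxn = (-2)·(+32.3) + (-2)·(-11.0) + (2)·(-17.9) = -78.4 kcal/mol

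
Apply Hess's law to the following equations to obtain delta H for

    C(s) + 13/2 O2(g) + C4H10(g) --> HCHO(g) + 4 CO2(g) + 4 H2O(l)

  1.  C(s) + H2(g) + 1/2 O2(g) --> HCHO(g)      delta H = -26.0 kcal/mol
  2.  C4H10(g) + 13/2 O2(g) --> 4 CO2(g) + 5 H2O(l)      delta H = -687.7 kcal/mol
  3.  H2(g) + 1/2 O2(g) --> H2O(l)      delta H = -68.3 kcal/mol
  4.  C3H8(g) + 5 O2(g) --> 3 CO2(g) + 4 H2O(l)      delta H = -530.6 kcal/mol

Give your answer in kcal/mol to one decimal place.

eq. 1 as written: -26.0 kcal/mol
eq. 2 as written: -687.7 kcal/mol
eq. 3 reversed: +68.3 kcal/mol
eq. 4: not needed.
By Hess's law, delta H = (1)·(-26.0) + (1)·(-687.7) + (-1)·(-68.3) = -645.4 kcal/mol

delta H = -645.4 kcal/mol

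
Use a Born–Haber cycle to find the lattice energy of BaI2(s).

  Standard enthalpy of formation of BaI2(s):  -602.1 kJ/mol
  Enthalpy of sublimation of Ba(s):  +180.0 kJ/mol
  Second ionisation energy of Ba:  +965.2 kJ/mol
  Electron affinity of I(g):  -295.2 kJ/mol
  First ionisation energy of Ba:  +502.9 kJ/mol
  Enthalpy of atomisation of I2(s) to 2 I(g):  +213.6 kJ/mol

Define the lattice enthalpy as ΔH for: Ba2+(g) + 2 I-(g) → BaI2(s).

U = -1873.4 kJ/mol

ΔHf° = 1·ΔHsub + 1·(ΣIE) + 1·D(I2) + 2·EA + U
-602.1 = 1·(+180.0) + 1·(+1468.1) + 1·(+213.6) + 2·(-295.2) + U
U = -602.1 − (+1271.3) = -1873.4 kJ/mol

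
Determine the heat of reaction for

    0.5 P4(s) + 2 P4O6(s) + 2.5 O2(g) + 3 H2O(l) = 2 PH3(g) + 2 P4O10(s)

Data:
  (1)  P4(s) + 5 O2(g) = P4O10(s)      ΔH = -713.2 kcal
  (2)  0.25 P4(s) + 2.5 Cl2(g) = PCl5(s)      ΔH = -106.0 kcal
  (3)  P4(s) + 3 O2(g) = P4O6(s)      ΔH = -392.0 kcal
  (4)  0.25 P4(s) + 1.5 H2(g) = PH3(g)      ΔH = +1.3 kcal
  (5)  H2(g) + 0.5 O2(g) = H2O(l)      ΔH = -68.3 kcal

ΔH = -434.9 kcal

(1) × 2 (scale by 2 for the 2 P4O10(s)): (2)·(-713.2) = -1426.4 kcal
(2): not needed (Cl2(g) appears nowhere else).
(3) reversed and × 2 (P4O6(s) must end up as a reactant; ×2 to match 2 P4O6(s) in the target): (-2)·(-392.0) = +784.0 kcal
(4) × 2 (scale by 2 for the 2 PH3(g)): (2)·(+1.3) = +2.6 kcal
(5) reversed and × 3 (reverse to put H2O(l) on the reactant side; ×3 to match 3 H2O(l) in the target): (-3)·(-68.3) = +204.9 kcal
Since enthalpy is a state function, ΔH = (2)·(-713.2) + (-2)·(-392.0) + (2)·(+1.3) + (-3)·(-68.3) = -434.9 kcal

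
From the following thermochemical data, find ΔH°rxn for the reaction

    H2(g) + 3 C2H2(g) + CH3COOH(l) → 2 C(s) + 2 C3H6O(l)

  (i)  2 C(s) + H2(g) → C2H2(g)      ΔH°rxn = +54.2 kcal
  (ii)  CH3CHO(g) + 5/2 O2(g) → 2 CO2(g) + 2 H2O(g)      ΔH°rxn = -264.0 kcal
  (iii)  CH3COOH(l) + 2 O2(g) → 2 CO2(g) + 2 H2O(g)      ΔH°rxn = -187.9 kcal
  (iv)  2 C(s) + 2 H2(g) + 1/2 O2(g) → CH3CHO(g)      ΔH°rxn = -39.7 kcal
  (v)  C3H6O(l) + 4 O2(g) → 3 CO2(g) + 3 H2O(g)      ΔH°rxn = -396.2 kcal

ΔH°rxn = -165.5 kcal

(i) reversed and × 3 (C2H2(g) must end up as a reactant; scale by 3 for the 3 C2H2(g)): (-3)·(+54.2) = -162.6 kcal
(ii) × 2: (2)·(-264.0) = -528.0 kcal
(iii) as written (CH3COOH(l) already on the reactant side): -187.9 kcal
(iv) × 2: (2)·(-39.7) = -79.4 kcal
(v) reversed and × 2 (C3H6O(l) must end up as a product; ×2 to match 2 C3H6O(l) in the target): (-2)·(-396.2) = +792.4 kcal
By Hess's law, ΔH°rxn = (-3)·(+54.2) + (2)·(-264.0) + (1)·(-187.9) + (2)·(-39.7) + (-2)·(-396.2) = -165.5 kcal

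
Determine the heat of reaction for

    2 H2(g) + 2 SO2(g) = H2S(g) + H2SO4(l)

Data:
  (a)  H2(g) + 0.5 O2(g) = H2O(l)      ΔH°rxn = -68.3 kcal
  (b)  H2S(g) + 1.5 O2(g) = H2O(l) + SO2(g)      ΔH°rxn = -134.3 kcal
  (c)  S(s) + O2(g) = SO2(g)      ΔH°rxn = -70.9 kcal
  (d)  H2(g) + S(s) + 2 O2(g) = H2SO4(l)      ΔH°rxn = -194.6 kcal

(a) as written: -68.3 kcal
(b) reversed: +134.3 kcal
(c) reversed: +70.9 kcal
(d) as written: -194.6 kcal
Since enthalpy is a state function, ΔH°rxn = (1)·(-68.3) + (-1)·(-134.3) + (-1)·(-70.9) + (1)·(-194.6) = -57.7 kcal

ΔH°rxn = -57.7 kcal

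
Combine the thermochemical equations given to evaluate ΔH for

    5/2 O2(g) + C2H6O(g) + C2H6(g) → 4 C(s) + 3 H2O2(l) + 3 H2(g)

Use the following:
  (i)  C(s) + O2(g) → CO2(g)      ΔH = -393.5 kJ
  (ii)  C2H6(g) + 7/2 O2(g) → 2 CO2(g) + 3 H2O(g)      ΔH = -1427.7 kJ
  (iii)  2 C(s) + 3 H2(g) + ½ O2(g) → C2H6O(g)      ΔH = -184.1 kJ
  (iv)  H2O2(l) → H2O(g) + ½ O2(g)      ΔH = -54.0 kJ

ΔH = -294.6 kJ

(i) reversed and × 2: (-2)·(-393.5) = +787.0 kJ
(ii) as written (C2H6(g) already on the reactant side): -1427.7 kJ
(iii) reversed (reverse to put C2H6O(g) on the reactant side): +184.1 kJ
(iv) reversed and × 3 (reverse to put H2O2(l) on the product side; scale by 3 for the 3 H2O2(l)): (-3)·(-54.0) = +162.0 kJ
ΔH = (-2)·(-393.5) + (1)·(-1427.7) + (-1)·(-184.1) + (-3)·(-54.0) = -294.6 kJ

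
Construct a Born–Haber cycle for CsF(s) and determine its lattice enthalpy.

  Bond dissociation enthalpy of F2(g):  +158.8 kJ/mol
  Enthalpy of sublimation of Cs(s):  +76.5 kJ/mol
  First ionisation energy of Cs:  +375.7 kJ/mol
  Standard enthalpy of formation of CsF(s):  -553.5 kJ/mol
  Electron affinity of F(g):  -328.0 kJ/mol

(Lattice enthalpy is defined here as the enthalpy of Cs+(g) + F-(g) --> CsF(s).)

U = -757.1 kJ/mol

ΔHf° = 1·ΔHsub + 1·(ΣIE) + 1/2·D(F2) + 1·EA + U
-553.5 = 1·(+76.5) + 1·(+375.7) + 1/2·(+158.8) + 1·(-328.0) + U
U = -553.5 − (+203.6) = -757.1 kJ/mol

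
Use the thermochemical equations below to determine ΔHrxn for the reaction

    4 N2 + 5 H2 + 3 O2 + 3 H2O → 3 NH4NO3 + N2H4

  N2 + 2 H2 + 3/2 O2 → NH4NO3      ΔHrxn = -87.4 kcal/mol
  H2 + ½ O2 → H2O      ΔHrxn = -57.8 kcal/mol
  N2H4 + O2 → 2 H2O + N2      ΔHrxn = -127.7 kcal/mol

equation 1 × 3 (scale by 3 for the 3 NH4NO3): (3)·(-87.4) = -262.2 kcal/mol
equation 2 reversed: +57.8 kcal/mol
equation 3 reversed (reverse to put N2H4 on the product side): +127.7 kcal/mol
ΔHrxn = (-262.2) + (+57.8) + (+127.7) = -76.7 kcal/mol

ΔHrxn = -76.7 kcal/mol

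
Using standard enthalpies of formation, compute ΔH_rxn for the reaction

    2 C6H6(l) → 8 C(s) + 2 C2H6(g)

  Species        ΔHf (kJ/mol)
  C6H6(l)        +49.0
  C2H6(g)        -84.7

ΔH_rxn = -267.4 kJ/mol

Products: 8·(+0.0) + 2·(-84.7) = -169.4
Reactants: 2·(+49.0) = +98.0
ΔH_rxn = (-169.4) − (+98.0) = -267.4 kJ/mol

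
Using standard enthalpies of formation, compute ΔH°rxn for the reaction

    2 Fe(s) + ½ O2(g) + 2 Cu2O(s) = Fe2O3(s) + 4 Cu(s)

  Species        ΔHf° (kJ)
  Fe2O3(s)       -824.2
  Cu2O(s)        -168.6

ΔH°rxn = Σ nΔHf°(products) − Σ nΔHf°(reactants).
Products: 1·(-824.2) + 4·(+0.0) = -824.2
Reactants: 2·(+0.0) + 1/2·(+0.0) + 2·(-168.6) = -337.2
ΔH°rxn = (-824.2) − (-337.2) = -487.0 kJ

ΔH°rxn = -487.0 kJ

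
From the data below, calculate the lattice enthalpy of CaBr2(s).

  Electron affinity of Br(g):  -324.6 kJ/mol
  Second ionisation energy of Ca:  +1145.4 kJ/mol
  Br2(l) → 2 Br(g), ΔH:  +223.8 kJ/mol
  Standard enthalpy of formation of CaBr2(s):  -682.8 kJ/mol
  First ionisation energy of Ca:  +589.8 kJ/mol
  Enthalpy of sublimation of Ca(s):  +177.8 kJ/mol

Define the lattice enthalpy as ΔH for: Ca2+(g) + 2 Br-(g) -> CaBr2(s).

U = -2170.4 kJ/mol

ΔHf° = 1·ΔHsub + 1·(ΣIE) + 1·D(Br2) + 2·EA + U
-682.8 = 1·(+177.8) + 1·(+1735.2) + 1·(+223.8) + 2·(-324.6) + U
U = -682.8 − (+1487.6) = -2170.4 kJ/mol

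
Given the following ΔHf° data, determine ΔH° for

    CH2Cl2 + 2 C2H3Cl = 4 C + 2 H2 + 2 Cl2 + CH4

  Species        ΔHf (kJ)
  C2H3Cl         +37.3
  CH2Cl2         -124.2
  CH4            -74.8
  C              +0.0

Products: 4·(+0.0) + 2·(+0.0) + 2·(+0.0) + 1·(-74.8) = -74.8
Reactants: 1·(-124.2) + 2·(+37.3) = -49.6
ΔH° = (-74.8) − (-49.6) = -25.2 kJ

ΔH° = -25.2 kJ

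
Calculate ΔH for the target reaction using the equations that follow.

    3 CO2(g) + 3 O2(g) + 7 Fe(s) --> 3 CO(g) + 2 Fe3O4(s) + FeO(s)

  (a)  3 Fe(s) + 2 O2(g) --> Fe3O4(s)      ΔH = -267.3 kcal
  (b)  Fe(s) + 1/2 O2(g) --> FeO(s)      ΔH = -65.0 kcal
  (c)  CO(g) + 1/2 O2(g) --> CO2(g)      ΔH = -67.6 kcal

(a) × 2 (×2 to match 2 Fe3O4(s) in the target): (2)·(-267.3) = -534.6 kcal
(b) as written (FeO(s) already on the product side): -65.0 kcal
(c) reversed and × 3 (CO(g) must end up as a product; scale by 3 for the 3 CO(g)): (-3)·(-67.6) = +202.8 kcal
ΔH = (-534.6) + (-65.0) + (+202.8) = -396.8 kcal

ΔH = -396.8 kcal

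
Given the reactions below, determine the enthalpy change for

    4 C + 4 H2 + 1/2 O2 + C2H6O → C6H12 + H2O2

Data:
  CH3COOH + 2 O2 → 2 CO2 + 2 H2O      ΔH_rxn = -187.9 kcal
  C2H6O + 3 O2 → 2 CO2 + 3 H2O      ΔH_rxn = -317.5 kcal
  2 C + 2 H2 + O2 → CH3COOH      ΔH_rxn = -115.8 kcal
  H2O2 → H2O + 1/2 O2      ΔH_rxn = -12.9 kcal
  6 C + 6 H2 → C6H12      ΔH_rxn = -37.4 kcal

ΔH_rxn = -38.3 kcal

equation 1 reversed: +187.9 kcal
equation 2 as written: -317.5 kcal
equation 3 reversed: +115.8 kcal
equation 4 reversed: +12.9 kcal
equation 5 as written: -37.4 kcal
By Hess's law, ΔH_rxn = (+187.9) + (-317.5) + (+115.8) + (+12.9) + (-37.4) = -38.3 kcal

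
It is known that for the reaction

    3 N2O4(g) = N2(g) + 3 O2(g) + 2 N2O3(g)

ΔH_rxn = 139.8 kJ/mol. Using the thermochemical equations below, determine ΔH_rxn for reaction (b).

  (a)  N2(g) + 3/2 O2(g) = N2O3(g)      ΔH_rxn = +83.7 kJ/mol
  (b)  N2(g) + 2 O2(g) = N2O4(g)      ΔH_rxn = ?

ΔH_rxn = 9.2 kJ/mol

(a) × 2: (2)·(+83.7) = +167.4 kJ/mol
(b) reversed and × 3: contributes −3·x
+139.8 = (+167.4) − 3·x
x = (+139.8 − (+167.4)) / (-3) = 9.2 kJ/mol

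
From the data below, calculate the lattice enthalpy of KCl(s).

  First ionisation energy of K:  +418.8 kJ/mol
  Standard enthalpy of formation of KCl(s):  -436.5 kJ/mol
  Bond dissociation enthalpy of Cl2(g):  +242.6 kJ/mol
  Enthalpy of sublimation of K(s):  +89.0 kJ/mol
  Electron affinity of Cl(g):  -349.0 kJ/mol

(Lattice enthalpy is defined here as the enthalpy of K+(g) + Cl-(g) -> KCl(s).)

ΔHf° = 1·ΔHsub + 1·(ΣIE) + 1/2·D(Cl2) + 1·EA + U
-436.5 = 1·(+89.0) + 1·(+418.8) + 1/2·(+242.6) + 1·(-349.0) + U
U = -436.5 − (+280.1) = -716.6 kJ/mol

U = -716.6 kJ/mol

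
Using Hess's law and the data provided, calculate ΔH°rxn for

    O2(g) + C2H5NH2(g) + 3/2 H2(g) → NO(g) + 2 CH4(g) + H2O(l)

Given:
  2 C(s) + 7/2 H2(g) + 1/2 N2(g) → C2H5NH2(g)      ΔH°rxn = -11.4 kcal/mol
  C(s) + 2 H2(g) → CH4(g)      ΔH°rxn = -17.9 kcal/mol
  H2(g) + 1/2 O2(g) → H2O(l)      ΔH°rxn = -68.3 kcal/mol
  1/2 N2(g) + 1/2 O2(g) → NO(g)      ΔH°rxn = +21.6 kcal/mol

ΔH°rxn = -71.1 kcal/mol

equation 1 reversed (C2H5NH2(g) must end up as a reactant): +11.4 kcal/mol
equation 2 × 2 (×2 to match 2 CH4(g) in the target): (2)·(-17.9) = -35.8 kcal/mol
equation 3 as written (H2O(l) already on the product side): -68.3 kcal/mol
equation 4 as written (NO(g) already on the product side): +21.6 kcal/mol
Since enthalpy is a state function, ΔH°rxn = (-1)·(-11.4) + (2)·(-17.9) + (1)·(-68.3) + (1)·(+21.6) = -71.1 kcal/mol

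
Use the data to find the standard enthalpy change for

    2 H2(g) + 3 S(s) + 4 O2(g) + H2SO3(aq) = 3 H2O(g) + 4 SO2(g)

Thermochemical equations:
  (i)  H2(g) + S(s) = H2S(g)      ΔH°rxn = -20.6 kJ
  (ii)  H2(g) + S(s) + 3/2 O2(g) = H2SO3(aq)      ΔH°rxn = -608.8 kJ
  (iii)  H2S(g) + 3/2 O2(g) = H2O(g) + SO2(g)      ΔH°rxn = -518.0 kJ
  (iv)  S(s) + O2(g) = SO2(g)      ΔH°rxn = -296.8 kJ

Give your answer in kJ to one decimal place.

(i) × 3: (3)·(-20.6) = -61.8 kJ
(ii) reversed: +608.8 kJ
(iii) × 3: (3)·(-518.0) = -1554.0 kJ
(iv) as written: -296.8 kJ
Summing the manipulated equations, ΔH°rxn = (3)·(-20.6) + (-1)·(-608.8) + (3)·(-518.0) + (1)·(-296.8) = -1303.8 kJ

ΔH°rxn = -1303.8 kJ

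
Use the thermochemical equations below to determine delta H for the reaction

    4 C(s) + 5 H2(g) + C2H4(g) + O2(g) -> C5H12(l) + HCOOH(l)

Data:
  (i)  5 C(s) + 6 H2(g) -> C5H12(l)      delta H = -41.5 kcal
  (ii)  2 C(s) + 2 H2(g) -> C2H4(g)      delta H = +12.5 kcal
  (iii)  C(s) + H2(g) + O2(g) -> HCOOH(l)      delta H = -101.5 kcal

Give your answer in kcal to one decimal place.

delta H = -155.5 kcal

(i) as written: -41.5 kcal
(ii) reversed: -12.5 kcal
(iii) as written: -101.5 kcal
delta H = (-41.5) + (-12.5) + (-101.5) = -155.5 kcal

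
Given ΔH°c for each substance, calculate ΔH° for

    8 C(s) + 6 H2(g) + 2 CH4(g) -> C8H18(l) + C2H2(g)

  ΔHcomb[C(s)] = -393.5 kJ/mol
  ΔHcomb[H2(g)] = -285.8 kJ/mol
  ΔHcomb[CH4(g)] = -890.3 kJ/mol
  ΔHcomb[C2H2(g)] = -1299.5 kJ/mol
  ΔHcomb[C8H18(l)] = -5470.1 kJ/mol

With combustion enthalpies, reactants minus products:
= [8·(-393.5) + 6·(-285.8) + 2·(-890.3)] − [1·(-5470.1) + 1·(-1299.5)]
= 126.2 kJ/mol

ΔH° = 126.2 kJ/mol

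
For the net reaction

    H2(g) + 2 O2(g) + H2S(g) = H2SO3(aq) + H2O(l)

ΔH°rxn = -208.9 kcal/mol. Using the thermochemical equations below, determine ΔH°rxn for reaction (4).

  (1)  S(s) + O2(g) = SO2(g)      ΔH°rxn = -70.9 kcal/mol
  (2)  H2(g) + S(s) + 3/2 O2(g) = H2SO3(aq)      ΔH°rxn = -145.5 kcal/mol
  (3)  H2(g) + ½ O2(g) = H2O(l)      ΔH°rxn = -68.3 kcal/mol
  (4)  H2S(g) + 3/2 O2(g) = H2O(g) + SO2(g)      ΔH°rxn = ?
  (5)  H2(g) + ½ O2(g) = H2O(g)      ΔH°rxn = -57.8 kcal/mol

ΔH°rxn = -123.8 kcal/mol

(1) reversed: +70.9 kcal/mol
(2) as written (H2SO3(aq) already on the product side): -145.5 kcal/mol
(3) as written (H2O(l) already on the product side): -68.3 kcal/mol
(4) as written (H2S(g) already on the reactant side): contributes x
(5) reversed: +57.8 kcal/mol
-208.9 = (+70.9) + (-145.5) + (-68.3) + (+57.8) + x
x = (-208.9 − (-85.1)) / (1) = -123.8 kcal/mol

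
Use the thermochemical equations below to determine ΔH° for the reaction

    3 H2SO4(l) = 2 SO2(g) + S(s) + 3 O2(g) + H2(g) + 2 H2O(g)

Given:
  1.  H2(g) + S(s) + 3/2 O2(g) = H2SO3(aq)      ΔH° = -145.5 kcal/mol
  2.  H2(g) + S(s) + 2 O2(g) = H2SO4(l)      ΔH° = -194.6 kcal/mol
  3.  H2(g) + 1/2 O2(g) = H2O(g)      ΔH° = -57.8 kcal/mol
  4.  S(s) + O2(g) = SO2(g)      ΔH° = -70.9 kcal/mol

eq. 1: not needed.
eq. 2 reversed and × 3: (-3)·(-194.6) = +583.8 kcal/mol
eq. 3 × 2: (2)·(-57.8) = -115.6 kcal/mol
eq. 4 × 2: (2)·(-70.9) = -141.8 kcal/mol
Combining the equations, ΔH° = (+583.8) + (-115.6) + (-141.8) = 326.4 kcal/mol

ΔH° = 326.4 kcal/mol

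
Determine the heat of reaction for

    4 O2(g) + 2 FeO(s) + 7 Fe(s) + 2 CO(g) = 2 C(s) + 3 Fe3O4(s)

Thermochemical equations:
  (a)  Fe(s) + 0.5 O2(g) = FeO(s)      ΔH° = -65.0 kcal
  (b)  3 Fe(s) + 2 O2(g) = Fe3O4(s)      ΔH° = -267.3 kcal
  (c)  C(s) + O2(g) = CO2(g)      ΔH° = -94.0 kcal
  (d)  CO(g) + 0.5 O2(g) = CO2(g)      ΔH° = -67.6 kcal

ΔH° = -619.1 kcal

(a) reversed and × 2 (reverse to put FeO(s) on the reactant side; ×2 to match 2 FeO(s) in the target): (-2)·(-65.0) = +130.0 kcal
(b) × 3 (scale by 3 for the 3 Fe3O4(s)): (3)·(-267.3) = -801.9 kcal
(c) reversed and × 2 (reverse to put C(s) on the product side; ×2 to match 2 C(s) in the target): (-2)·(-94.0) = +188.0 kcal
(d) × 2 (×2 to match 2 CO(g) in the target): (2)·(-67.6) = -135.2 kcal
ΔH° = (+130.0) + (-801.9) + (+188.0) + (-135.2) = -619.1 kcal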